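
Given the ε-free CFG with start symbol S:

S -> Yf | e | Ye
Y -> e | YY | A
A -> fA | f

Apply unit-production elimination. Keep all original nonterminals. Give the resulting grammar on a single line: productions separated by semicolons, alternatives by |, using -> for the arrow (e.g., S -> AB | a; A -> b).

S -> e | Ye | Yf; A -> f | fA; Y -> e | f | YY | fA

Unit productions: Y->A.
Unit pairs (A ⇒* B via units): (Y,A).
S: inherits non-unit rules of {S} → Ye | Yf | e.
A: inherits non-unit rules of {A} → f | fA.
Y: inherits non-unit rules of {A, Y} → YY | e | f | fA.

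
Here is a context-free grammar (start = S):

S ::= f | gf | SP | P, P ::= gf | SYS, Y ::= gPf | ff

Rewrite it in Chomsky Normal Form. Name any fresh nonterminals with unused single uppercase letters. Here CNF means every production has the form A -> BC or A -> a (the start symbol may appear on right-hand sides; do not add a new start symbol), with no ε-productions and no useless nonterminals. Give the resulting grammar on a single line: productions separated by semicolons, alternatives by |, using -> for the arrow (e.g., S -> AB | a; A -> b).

No ε-productions.
After unit-elimination: S -> f | SP | gf | SYS; P -> gf | SYS; Y -> ff | gPf.
TERM: introduce B -> f, A -> g and substitute in every rule of length ≥2.
BIN: P -> SYS becomes P -> SC, C -> YS; S -> SYS becomes S -> SD, D -> YS; Y -> APB becomes Y -> AE, E -> PB.

S -> f | AB | SD | SP; A -> g; B -> f; C -> YS; D -> YS; E -> PB; P -> AB | SC; Y -> AE | BB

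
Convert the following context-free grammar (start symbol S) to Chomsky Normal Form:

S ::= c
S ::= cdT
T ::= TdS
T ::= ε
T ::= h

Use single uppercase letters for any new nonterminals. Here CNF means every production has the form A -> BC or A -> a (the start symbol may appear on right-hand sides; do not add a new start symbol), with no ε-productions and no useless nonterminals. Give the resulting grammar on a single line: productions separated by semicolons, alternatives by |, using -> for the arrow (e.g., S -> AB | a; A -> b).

Nullable: {T}; after ε-elimination: S -> c | cd | cdT; T -> h | dS | TdS.
No unit productions to eliminate.
TERM: introduce A -> c, B -> d and substitute in every rule of length ≥2.
BIN: S -> ABT becomes S -> AC, C -> BT; T -> TBS becomes T -> TD, D -> BS.

S -> c | AB | AC; A -> c; B -> d; C -> BT; D -> BS; T -> h | BS | TD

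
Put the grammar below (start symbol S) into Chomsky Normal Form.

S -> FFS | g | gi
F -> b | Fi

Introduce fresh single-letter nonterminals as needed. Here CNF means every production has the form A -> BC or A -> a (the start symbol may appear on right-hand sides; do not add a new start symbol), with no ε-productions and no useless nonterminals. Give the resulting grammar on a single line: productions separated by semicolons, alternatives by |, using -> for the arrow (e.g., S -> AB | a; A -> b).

No ε-productions.
No unit productions to eliminate.
TERM: introduce B -> g, A -> i and substitute in every rule of length ≥2.
BIN: S -> FFS becomes S -> FC, C -> FS.

S -> g | BA | FC; A -> i; B -> g; C -> FS; F -> b | FA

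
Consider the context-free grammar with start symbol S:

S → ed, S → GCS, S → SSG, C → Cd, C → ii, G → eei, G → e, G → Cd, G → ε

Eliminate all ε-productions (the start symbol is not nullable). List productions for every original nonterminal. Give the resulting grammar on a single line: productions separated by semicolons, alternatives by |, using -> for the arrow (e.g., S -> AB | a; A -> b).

S -> CS | SS | ed | GCS | SSG; C -> Cd | ii; G -> e | Cd | eei

Nullable set: {G}.
S -> GCS: G nullable, giving CS | GCS.
S -> SSG: G nullable, giving SS | SSG.
Drop G -> ε.
Unchanged (no nullable symbols): S -> ed; C -> Cd; C -> ii; G -> Cd; G -> e; G -> eei.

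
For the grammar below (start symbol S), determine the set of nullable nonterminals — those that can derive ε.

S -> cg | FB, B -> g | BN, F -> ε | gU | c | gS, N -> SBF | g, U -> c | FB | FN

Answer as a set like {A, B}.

Directly nullable (have an ε-rule): {F}.
Not nullable: B, N, S, U — each has a terminal in every rule's right-hand side or depends on a non-nullable symbol.

{F}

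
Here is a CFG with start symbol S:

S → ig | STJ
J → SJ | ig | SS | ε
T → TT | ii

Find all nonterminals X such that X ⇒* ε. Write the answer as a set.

{J}

Directly nullable (have an ε-rule): {J}.
Not nullable: S, T — each has a terminal in every rule's right-hand side or depends on a non-nullable symbol.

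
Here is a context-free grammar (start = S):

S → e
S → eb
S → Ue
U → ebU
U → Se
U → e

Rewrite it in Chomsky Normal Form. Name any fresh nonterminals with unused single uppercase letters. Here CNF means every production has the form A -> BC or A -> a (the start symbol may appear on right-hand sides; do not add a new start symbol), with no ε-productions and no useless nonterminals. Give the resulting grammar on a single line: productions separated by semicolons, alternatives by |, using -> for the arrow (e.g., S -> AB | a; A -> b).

S -> e | AB | UA; A -> e; B -> b; C -> BU; U -> e | AC | SA

No ε-productions.
No unit productions to eliminate.
TERM: introduce B -> b, A -> e and substitute in every rule of length ≥2.
BIN: U -> ABU becomes U -> AC, C -> BU.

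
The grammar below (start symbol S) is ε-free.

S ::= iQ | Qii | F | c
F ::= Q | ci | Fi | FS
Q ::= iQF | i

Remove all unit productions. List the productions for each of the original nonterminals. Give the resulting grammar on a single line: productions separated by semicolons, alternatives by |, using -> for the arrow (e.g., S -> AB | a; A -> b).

Unit productions: F->Q, S->F.
Unit pairs (A ⇒* B via units): (F,Q), (S,F), (S,Q).
S: inherits non-unit rules of {F, Q, S} → FS | Fi | Qii | c | ci | i | iQ | iQF.
F: inherits non-unit rules of {F, Q} → FS | Fi | ci | i | iQF.
Q: inherits non-unit rules of {Q} → i | iQF.

S -> c | i | FS | Fi | ci | iQ | Qii | iQF; F -> i | FS | Fi | ci | iQF; Q -> i | iQF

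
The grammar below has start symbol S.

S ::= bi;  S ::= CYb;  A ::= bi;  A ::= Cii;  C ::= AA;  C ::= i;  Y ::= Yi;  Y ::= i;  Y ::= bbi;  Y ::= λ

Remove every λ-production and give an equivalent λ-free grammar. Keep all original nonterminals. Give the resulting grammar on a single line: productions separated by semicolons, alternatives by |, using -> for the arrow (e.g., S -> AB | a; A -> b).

S -> Cb | bi | CYb; A -> bi | Cii; C -> i | AA; Y -> i | Yi | bbi

Nullable set: {Y}.
S -> CYb: Y nullable, giving CYb | Cb.
Drop Y -> λ.
Y -> Yi: Y nullable, giving Yi | i.
Unchanged (no nullable symbols): S -> bi; A -> Cii; A -> bi; C -> AA; C -> i; Y -> bbi; Y -> i.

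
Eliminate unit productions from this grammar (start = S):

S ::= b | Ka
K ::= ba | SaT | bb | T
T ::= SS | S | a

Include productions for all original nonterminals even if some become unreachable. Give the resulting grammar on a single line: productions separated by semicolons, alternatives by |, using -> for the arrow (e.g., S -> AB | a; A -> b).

Unit productions: K->T, T->S.
Unit pairs (A ⇒* B via units): (K,S), (K,T), (T,S).
S: inherits non-unit rules of {S} → Ka | b.
K: inherits non-unit rules of {K, S, T} → Ka | SS | SaT | a | b | ba | bb.
T: inherits non-unit rules of {S, T} → Ka | SS | a | b.

S -> b | Ka; K -> a | b | Ka | SS | ba | bb | SaT; T -> a | b | Ka | SS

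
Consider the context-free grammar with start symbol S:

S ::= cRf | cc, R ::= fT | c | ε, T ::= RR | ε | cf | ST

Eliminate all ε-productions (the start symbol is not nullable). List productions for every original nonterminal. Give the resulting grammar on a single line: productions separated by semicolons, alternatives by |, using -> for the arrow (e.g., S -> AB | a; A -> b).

S -> cc | cf | cRf; R -> c | f | fT; T -> R | S | RR | ST | cf

Nullable set: {R, T}.
S -> cRf: R nullable, giving cRf | cf.
Drop R -> ε.
R -> fT: T nullable, giving f | fT.
Drop T -> ε.
T -> RR: R, R nullable, giving R | RR.
T -> ST: T nullable, giving S | ST.
Unchanged (no nullable symbols): S -> cc; R -> c; T -> cf.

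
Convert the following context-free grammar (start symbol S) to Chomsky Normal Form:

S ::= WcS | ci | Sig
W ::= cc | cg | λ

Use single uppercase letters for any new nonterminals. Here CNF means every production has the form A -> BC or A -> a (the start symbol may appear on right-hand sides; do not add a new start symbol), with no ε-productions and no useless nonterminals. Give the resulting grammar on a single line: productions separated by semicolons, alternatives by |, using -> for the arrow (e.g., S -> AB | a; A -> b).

S -> CA | CS | SD | WE; A -> i; B -> g; C -> c; D -> AB; E -> CS; W -> CB | CC

Nullable: {W}; after ε-elimination: S -> cS | ci | Sig | WcS; W -> cc | cg.
No unit productions to eliminate.
TERM: introduce C -> c, B -> g, A -> i and substitute in every rule of length ≥2.
BIN: S -> SAB becomes S -> SD, D -> AB; S -> WCS becomes S -> WE, E -> CS.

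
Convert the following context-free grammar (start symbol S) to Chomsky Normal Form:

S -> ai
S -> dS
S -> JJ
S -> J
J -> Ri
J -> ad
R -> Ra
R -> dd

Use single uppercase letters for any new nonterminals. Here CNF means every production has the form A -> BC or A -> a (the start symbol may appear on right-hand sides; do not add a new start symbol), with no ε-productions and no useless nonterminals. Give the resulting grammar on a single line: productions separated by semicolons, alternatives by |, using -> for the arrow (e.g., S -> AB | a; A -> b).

No ε-productions.
After unit-elimination: S -> JJ | Ri | ad | ai | dS; J -> Ri | ad; R -> Ra | dd.
TERM: introduce B -> a, C -> d, A -> i and substitute in every rule of length ≥2.

S -> BA | BC | CS | JJ | RA; A -> i; B -> a; C -> d; J -> BC | RA; R -> CC | RB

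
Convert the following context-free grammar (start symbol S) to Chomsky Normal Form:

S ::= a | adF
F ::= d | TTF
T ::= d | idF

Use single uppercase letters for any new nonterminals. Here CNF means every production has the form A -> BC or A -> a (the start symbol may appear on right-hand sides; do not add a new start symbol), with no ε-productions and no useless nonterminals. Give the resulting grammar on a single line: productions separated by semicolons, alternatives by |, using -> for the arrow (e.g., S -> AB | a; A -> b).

S -> a | AE; A -> a; B -> d; C -> i; D -> TF; E -> BF; F -> d | TD; G -> BF; T -> d | CG

No ε-productions.
No unit productions to eliminate.
TERM: introduce A -> a, B -> d, C -> i and substitute in every rule of length ≥2.
BIN: F -> TTF becomes F -> TD, D -> TF; S -> ABF becomes S -> AE, E -> BF; T -> CBF becomes T -> CG, G -> BF.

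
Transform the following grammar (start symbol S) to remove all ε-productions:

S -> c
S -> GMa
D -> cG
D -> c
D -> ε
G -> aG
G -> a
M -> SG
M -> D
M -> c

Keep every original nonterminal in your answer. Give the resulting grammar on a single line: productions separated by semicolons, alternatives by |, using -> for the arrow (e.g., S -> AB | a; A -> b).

S -> c | Ga | GMa; D -> c | cG; G -> a | aG; M -> D | c | SG

Nullable set: {D, M}.
S -> GMa: M nullable, giving GMa | Ga.
Drop D -> ε.
M -> D: D nullable, giving D.
Unchanged (no nullable symbols): S -> c; D -> c; D -> cG; G -> a; G -> aG; M -> SG; M -> c.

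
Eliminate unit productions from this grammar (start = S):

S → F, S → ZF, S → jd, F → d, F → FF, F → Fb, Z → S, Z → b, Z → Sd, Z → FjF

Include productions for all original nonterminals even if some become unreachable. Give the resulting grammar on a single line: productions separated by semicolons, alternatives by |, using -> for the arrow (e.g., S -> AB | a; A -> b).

S -> d | FF | Fb | ZF | jd; F -> d | FF | Fb; Z -> b | d | FF | Fb | Sd | ZF | jd | FjF

Unit productions: S->F, Z->S.
Unit pairs (A ⇒* B via units): (S,F), (Z,F), (Z,S).
S: inherits non-unit rules of {F, S} → FF | Fb | ZF | d | jd.
F: inherits non-unit rules of {F} → FF | Fb | d.
Z: inherits non-unit rules of {F, S, Z} → FF | Fb | FjF | Sd | ZF | b | d | jd.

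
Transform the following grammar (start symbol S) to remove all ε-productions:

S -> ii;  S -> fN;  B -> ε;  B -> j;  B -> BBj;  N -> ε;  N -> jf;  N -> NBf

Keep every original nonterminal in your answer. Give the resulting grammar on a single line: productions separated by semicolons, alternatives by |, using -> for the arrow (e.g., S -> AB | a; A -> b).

Nullable set: {B, N}.
S -> fN: N nullable, giving f | fN.
Drop B -> ε.
B -> BBj: B, B nullable, giving BBj | Bj | j.
Drop N -> ε.
N -> NBf: N, B nullable, giving Bf | NBf | Nf | f.
Unchanged (no nullable symbols): S -> ii; B -> j; N -> jf.

S -> f | fN | ii; B -> j | Bj | BBj; N -> f | Bf | Nf | jf | NBf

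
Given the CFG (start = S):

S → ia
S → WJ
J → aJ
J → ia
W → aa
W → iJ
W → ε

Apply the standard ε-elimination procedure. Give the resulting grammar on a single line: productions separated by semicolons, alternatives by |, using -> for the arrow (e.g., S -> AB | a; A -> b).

Nullable set: {W}.
S -> WJ: W nullable, giving J | WJ.
Drop W -> ε.
Unchanged (no nullable symbols): S -> ia; J -> aJ; J -> ia; W -> aa; W -> iJ.

S -> J | WJ | ia; J -> aJ | ia; W -> aa | iJ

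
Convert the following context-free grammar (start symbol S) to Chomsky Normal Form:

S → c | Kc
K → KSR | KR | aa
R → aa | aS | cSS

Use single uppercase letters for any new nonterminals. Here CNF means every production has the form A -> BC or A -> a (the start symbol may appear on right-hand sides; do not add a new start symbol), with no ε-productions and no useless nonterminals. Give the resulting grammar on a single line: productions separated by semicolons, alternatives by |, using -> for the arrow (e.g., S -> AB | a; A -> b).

No ε-productions.
No unit productions to eliminate.
TERM: introduce A -> a, B -> c and substitute in every rule of length ≥2.
BIN: K -> KSR becomes K -> KC, C -> SR; R -> BSS becomes R -> BD, D -> SS.

S -> c | KB; A -> a; B -> c; C -> SR; D -> SS; K -> AA | KC | KR; R -> AA | AS | BD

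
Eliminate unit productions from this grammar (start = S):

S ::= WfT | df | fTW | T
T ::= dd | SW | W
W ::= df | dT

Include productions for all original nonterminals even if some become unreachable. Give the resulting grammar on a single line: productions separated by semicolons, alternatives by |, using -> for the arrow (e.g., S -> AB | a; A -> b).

Unit productions: S->T, T->W.
Unit pairs (A ⇒* B via units): (S,T), (S,W), (T,W).
S: inherits non-unit rules of {S, T, W} → SW | WfT | dT | dd | df | fTW.
T: inherits non-unit rules of {T, W} → SW | dT | dd | df.
W: inherits non-unit rules of {W} → dT | df.

S -> SW | dT | dd | df | WfT | fTW; T -> SW | dT | dd | df; W -> dT | df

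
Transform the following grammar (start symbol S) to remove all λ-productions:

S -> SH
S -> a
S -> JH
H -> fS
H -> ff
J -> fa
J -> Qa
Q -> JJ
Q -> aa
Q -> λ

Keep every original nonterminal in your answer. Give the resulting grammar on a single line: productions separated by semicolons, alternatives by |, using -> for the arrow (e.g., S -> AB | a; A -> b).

S -> a | JH | SH; H -> fS | ff; J -> a | Qa | fa; Q -> JJ | aa

Nullable set: {Q}.
J -> Qa: Q nullable, giving Qa | a.
Drop Q -> λ.
Unchanged (no nullable symbols): S -> JH; S -> SH; S -> a; H -> fS; H -> ff; J -> fa; Q -> JJ; Q -> aa.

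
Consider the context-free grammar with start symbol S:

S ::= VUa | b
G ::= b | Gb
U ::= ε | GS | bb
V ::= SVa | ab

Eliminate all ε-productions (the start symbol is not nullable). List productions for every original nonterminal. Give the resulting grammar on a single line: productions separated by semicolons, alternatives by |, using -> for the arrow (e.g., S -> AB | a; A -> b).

Nullable set: {U}.
S -> VUa: U nullable, giving VUa | Va.
Drop U -> ε.
Unchanged (no nullable symbols): S -> b; G -> Gb; G -> b; U -> GS; U -> bb; V -> SVa; V -> ab.

S -> b | Va | VUa; G -> b | Gb; U -> GS | bb; V -> ab | SVa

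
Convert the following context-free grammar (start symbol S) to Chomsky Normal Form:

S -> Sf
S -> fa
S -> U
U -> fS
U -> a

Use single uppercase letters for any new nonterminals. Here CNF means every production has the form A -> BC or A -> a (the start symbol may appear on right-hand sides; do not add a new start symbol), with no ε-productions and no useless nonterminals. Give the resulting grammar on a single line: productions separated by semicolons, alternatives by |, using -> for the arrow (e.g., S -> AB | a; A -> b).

No ε-productions.
After unit-elimination: S -> a | Sf | fS | fa; U -> a | fS.
TERM: introduce B -> a, A -> f and substitute in every rule of length ≥2.
Drop unreachable/unproductive: U.

S -> a | AB | AS | SA; A -> f; B -> a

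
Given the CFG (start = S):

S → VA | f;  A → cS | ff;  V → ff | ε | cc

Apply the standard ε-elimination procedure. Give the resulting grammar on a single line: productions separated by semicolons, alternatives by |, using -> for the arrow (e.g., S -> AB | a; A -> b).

S -> A | f | VA; A -> cS | ff; V -> cc | ff

Nullable set: {V}.
S -> VA: V nullable, giving A | VA.
Drop V -> ε.
Unchanged (no nullable symbols): S -> f; A -> cS; A -> ff; V -> cc; V -> ff.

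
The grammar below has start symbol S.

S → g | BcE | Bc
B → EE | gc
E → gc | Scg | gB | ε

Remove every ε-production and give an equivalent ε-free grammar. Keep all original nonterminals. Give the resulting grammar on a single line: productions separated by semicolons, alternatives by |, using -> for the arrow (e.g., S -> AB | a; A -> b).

S -> c | g | Bc | cE | BcE; B -> E | EE | gc; E -> g | gB | gc | Scg

Nullable set: {B, E}.
S -> Bc: B nullable, giving Bc | c.
S -> BcE: B, E nullable, giving Bc | BcE | c | cE.
B -> EE: E, E nullable, giving E | EE.
Drop E -> ε.
E -> gB: B nullable, giving g | gB.
Unchanged (no nullable symbols): S -> g; B -> gc; E -> Scg; E -> gc.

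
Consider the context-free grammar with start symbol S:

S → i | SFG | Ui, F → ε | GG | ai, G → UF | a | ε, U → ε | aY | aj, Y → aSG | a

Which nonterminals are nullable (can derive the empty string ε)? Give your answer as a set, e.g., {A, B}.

Directly nullable (have an ε-rule): {F, G, U}.
Not nullable: S, Y — each has a terminal in every rule's right-hand side or depends on a non-nullable symbol.

{F, G, U}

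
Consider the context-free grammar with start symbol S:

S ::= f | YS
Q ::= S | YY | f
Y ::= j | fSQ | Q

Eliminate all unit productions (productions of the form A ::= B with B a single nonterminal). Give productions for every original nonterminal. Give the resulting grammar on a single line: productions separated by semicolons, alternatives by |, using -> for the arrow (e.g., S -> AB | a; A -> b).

Unit productions: Q->S, Y->Q.
Unit pairs (A ⇒* B via units): (Q,S), (Y,Q), (Y,S).
S: inherits non-unit rules of {S} → YS | f.
Q: inherits non-unit rules of {Q, S} → YS | YY | f.
Y: inherits non-unit rules of {Q, S, Y} → YS | YY | f | fSQ | j.

S -> f | YS; Q -> f | YS | YY; Y -> f | j | YS | YY | fSQ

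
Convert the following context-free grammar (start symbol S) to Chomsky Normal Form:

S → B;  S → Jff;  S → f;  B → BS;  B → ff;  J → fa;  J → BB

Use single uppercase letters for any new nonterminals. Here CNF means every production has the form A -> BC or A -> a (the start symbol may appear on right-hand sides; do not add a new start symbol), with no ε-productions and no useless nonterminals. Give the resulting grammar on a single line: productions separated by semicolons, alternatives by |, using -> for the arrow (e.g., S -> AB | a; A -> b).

S -> f | AA | BS | JD; A -> f; B -> AA | BS; C -> a; D -> AA; J -> AC | BB

No ε-productions.
After unit-elimination: S -> f | BS | ff | Jff; B -> BS | ff; J -> BB | fa.
TERM: introduce C -> a, A -> f and substitute in every rule of length ≥2.
BIN: S -> JAA becomes S -> JD, D -> AA.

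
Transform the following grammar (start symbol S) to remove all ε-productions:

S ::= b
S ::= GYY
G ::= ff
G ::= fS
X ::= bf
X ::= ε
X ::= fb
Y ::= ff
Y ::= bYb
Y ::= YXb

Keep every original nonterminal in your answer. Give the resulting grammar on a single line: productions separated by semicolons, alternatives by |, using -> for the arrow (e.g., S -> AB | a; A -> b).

S -> b | GYY; G -> fS | ff; X -> bf | fb; Y -> Yb | ff | YXb | bYb

Nullable set: {X}.
Drop X -> ε.
Y -> YXb: X nullable, giving YXb | Yb.
Unchanged (no nullable symbols): S -> GYY; S -> b; G -> fS; G -> ff; X -> bf; X -> fb; Y -> bYb; Y -> ff.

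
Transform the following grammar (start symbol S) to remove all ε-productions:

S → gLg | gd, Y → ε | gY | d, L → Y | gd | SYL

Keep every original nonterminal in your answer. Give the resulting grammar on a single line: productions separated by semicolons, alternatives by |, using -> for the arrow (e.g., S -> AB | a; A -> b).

Nullable set: {L, Y}.
S -> gLg: L nullable, giving gLg | gg.
L -> SYL: Y, L nullable, giving S | SL | SY | SYL.
L -> Y: Y nullable, giving Y.
Drop Y -> ε.
Y -> gY: Y nullable, giving g | gY.
Unchanged (no nullable symbols): S -> gd; L -> gd; Y -> d.

S -> gd | gg | gLg; L -> S | Y | SL | SY | gd | SYL; Y -> d | g | gY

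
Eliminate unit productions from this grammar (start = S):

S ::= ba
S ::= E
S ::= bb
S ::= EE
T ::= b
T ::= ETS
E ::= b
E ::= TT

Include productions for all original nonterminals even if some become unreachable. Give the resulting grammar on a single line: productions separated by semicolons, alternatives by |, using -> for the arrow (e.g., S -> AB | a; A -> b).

Unit productions: S->E.
Unit pairs (A ⇒* B via units): (S,E).
S: inherits non-unit rules of {E, S} → EE | TT | b | ba | bb.
E: inherits non-unit rules of {E} → TT | b.
T: inherits non-unit rules of {T} → ETS | b.

S -> b | EE | TT | ba | bb; E -> b | TT; T -> b | ETS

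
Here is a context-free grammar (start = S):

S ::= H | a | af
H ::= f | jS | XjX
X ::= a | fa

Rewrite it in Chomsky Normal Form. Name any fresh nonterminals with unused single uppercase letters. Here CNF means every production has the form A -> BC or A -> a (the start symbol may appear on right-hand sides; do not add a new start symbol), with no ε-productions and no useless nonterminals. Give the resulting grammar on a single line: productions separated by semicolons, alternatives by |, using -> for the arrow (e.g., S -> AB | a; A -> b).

S -> a | f | AS | BC | XE; A -> j; B -> a; C -> f; E -> AX; X -> a | CB

No ε-productions.
After unit-elimination: S -> a | f | af | jS | XjX; H -> f | jS | XjX; X -> a | fa.
TERM: introduce B -> a, C -> f, A -> j and substitute in every rule of length ≥2.
BIN: H -> XAX becomes H -> XD, D -> AX; S -> XAX becomes S -> XE, E -> AX.
Drop unreachable/unproductive: H.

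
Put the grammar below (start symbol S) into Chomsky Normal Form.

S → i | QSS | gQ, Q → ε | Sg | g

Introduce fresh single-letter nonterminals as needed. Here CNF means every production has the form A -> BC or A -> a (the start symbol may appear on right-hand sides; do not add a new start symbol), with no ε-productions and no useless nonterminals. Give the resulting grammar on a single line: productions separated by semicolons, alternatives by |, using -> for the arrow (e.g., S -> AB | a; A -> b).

Nullable: {Q}; after ε-elimination: S -> g | i | SS | gQ | QSS; Q -> g | Sg.
No unit productions to eliminate.
TERM: introduce A -> g and substitute in every rule of length ≥2.
BIN: S -> QSS becomes S -> QB, B -> SS.

S -> g | i | AQ | QB | SS; A -> g; B -> SS; Q -> g | SA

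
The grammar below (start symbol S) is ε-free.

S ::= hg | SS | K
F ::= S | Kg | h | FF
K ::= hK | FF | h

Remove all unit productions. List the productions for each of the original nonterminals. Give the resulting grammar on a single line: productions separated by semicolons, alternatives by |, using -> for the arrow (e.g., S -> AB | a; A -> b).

Unit productions: F->S, S->K.
Unit pairs (A ⇒* B via units): (F,K), (F,S), (S,K).
S: inherits non-unit rules of {K, S} → FF | SS | h | hK | hg.
F: inherits non-unit rules of {F, K, S} → FF | Kg | SS | h | hK | hg.
K: inherits non-unit rules of {K} → FF | h | hK.

S -> h | FF | SS | hK | hg; F -> h | FF | Kg | SS | hK | hg; K -> h | FF | hK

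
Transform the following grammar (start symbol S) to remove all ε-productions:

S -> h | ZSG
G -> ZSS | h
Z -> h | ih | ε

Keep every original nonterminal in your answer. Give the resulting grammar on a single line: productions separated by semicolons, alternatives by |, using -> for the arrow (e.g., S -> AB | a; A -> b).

S -> h | SG | ZSG; G -> h | SS | ZSS; Z -> h | ih

Nullable set: {Z}.
S -> ZSG: Z nullable, giving SG | ZSG.
G -> ZSS: Z nullable, giving SS | ZSS.
Drop Z -> ε.
Unchanged (no nullable symbols): S -> h; G -> h; Z -> h; Z -> ih.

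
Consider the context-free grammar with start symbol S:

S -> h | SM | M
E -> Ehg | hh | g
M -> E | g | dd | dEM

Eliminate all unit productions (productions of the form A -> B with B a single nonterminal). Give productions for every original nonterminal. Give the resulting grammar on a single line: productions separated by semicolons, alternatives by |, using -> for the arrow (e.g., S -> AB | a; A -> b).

S -> g | h | SM | dd | hh | Ehg | dEM; E -> g | hh | Ehg; M -> g | dd | hh | Ehg | dEM

Unit productions: M->E, S->M.
Unit pairs (A ⇒* B via units): (M,E), (S,E), (S,M).
S: inherits non-unit rules of {E, M, S} → Ehg | SM | dEM | dd | g | h | hh.
E: inherits non-unit rules of {E} → Ehg | g | hh.
M: inherits non-unit rules of {E, M} → Ehg | dEM | dd | g | hh.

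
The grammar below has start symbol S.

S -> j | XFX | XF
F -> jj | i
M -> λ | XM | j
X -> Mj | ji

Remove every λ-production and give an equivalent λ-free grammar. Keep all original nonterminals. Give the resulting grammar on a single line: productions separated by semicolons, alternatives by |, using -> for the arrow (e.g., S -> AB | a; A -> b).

S -> j | XF | XFX; F -> i | jj; M -> X | j | XM; X -> j | Mj | ji

Nullable set: {M}.
Drop M -> λ.
M -> XM: M nullable, giving X | XM.
X -> Mj: M nullable, giving Mj | j.
Unchanged (no nullable symbols): S -> XF; S -> XFX; S -> j; F -> i; F -> jj; M -> j; X -> ji.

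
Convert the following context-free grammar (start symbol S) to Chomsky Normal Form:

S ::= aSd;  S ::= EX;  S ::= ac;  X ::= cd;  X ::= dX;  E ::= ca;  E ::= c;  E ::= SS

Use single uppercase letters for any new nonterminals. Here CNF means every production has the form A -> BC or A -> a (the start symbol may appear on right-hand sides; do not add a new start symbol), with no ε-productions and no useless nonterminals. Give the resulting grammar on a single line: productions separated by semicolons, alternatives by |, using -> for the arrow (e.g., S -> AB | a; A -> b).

No ε-productions.
No unit productions to eliminate.
TERM: introduce B -> a, A -> c, C -> d and substitute in every rule of length ≥2.
BIN: S -> BSC becomes S -> BD, D -> SC.

S -> BA | BD | EX; A -> c; B -> a; C -> d; D -> SC; E -> c | AB | SS; X -> AC | CX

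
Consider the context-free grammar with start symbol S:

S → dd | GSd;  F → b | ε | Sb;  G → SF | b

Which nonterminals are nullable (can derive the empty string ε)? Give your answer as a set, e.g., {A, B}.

Directly nullable (have an ε-rule): {F}.
Not nullable: G, S — each has a terminal in every rule's right-hand side or depends on a non-nullable symbol.

{F}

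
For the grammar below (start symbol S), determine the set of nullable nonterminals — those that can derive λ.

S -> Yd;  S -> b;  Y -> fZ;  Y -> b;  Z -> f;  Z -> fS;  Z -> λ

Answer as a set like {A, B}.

{Z}

Directly nullable (have an ε-rule): {Z}.
Not nullable: S, Y — each has a terminal in every rule's right-hand side or depends on a non-nullable symbol.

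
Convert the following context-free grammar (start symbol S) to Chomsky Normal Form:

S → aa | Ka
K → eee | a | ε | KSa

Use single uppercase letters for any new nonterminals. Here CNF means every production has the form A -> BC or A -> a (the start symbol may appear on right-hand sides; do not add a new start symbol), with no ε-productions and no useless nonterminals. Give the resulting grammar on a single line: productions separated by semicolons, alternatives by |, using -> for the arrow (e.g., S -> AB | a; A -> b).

S -> a | AA | KA; A -> a; B -> e; C -> BB; D -> SA; K -> a | BC | KD | SA

Nullable: {K}; after ε-elimination: S -> a | Ka | aa; K -> a | Sa | KSa | eee.
No unit productions to eliminate.
TERM: introduce A -> a, B -> e and substitute in every rule of length ≥2.
BIN: K -> BBB becomes K -> BC, C -> BB; K -> KSA becomes K -> KD, D -> SA.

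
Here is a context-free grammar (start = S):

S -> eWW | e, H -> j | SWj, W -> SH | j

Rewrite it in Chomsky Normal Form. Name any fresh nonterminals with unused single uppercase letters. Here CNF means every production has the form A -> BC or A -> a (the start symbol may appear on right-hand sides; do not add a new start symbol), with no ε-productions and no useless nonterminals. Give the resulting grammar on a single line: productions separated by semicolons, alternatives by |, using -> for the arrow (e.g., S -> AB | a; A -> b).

S -> e | BD; A -> j; B -> e; C -> WA; D -> WW; H -> j | SC; W -> j | SH

No ε-productions.
No unit productions to eliminate.
TERM: introduce B -> e, A -> j and substitute in every rule of length ≥2.
BIN: H -> SWA becomes H -> SC, C -> WA; S -> BWW becomes S -> BD, D -> WW.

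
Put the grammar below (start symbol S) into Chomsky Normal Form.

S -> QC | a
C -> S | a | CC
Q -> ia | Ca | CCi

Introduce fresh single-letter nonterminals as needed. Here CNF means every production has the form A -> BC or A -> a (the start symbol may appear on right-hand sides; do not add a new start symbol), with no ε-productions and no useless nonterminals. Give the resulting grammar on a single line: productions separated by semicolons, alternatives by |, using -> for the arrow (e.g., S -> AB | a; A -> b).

S -> a | QC; A -> i; B -> a; C -> a | CC | QC; D -> CA; Q -> AB | CB | CD

No ε-productions.
After unit-elimination: S -> a | QC; C -> a | CC | QC; Q -> Ca | ia | CCi.
TERM: introduce B -> a, A -> i and substitute in every rule of length ≥2.
BIN: Q -> CCA becomes Q -> CD, D -> CA.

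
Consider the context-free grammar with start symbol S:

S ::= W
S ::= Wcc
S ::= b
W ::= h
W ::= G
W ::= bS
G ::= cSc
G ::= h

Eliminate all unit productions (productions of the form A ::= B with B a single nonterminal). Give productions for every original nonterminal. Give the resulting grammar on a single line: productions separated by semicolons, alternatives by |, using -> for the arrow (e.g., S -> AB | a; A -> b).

Unit productions: S->W, W->G.
Unit pairs (A ⇒* B via units): (S,G), (S,W), (W,G).
S: inherits non-unit rules of {G, S, W} → Wcc | b | bS | cSc | h.
G: inherits non-unit rules of {G} → cSc | h.
W: inherits non-unit rules of {G, W} → bS | cSc | h.

S -> b | h | bS | Wcc | cSc; G -> h | cSc; W -> h | bS | cSc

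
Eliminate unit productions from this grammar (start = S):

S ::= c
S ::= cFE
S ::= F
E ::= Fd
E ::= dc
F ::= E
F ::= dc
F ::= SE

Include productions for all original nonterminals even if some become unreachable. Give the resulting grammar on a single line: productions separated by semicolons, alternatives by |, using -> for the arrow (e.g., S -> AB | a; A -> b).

S -> c | Fd | SE | dc | cFE; E -> Fd | dc; F -> Fd | SE | dc

Unit productions: F->E, S->F.
Unit pairs (A ⇒* B via units): (F,E), (S,E), (S,F).
S: inherits non-unit rules of {E, F, S} → Fd | SE | c | cFE | dc.
E: inherits non-unit rules of {E} → Fd | dc.
F: inherits non-unit rules of {E, F} → Fd | SE | dc.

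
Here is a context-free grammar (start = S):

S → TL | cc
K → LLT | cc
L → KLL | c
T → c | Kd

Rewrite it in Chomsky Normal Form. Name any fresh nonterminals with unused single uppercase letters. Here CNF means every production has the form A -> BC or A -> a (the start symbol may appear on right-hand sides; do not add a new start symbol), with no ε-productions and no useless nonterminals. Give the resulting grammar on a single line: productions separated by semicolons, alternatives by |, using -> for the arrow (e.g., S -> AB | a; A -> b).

S -> AA | TL; A -> c; B -> d; C -> LT; D -> LL; K -> AA | LC; L -> c | KD; T -> c | KB

No ε-productions.
No unit productions to eliminate.
TERM: introduce A -> c, B -> d and substitute in every rule of length ≥2.
BIN: K -> LLT becomes K -> LC, C -> LT; L -> KLL becomes L -> KD, D -> LL.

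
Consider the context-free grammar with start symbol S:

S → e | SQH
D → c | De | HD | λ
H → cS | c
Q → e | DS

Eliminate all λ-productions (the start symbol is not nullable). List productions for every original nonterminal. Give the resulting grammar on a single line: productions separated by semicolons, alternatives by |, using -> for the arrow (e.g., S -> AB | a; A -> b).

S -> e | SQH; D -> H | c | e | De | HD; H -> c | cS; Q -> S | e | DS

Nullable set: {D}.
Drop D -> λ.
D -> De: D nullable, giving De | e.
D -> HD: D nullable, giving H | HD.
Q -> DS: D nullable, giving DS | S.
Unchanged (no nullable symbols): S -> SQH; S -> e; D -> c; H -> c; H -> cS; Q -> e.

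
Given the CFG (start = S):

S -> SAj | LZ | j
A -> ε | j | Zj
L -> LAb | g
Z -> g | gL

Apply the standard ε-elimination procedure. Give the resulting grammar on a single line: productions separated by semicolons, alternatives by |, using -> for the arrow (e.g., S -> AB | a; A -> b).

Nullable set: {A}.
S -> SAj: A nullable, giving SAj | Sj.
Drop A -> ε.
L -> LAb: A nullable, giving LAb | Lb.
Unchanged (no nullable symbols): S -> LZ; S -> j; A -> Zj; A -> j; L -> g; Z -> g; Z -> gL.

S -> j | LZ | Sj | SAj; A -> j | Zj; L -> g | Lb | LAb; Z -> g | gL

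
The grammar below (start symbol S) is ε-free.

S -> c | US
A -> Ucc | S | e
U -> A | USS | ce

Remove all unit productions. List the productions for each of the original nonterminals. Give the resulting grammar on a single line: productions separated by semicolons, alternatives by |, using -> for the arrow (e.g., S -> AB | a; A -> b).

Unit productions: A->S, U->A.
Unit pairs (A ⇒* B via units): (A,S), (U,A), (U,S).
S: inherits non-unit rules of {S} → US | c.
A: inherits non-unit rules of {A, S} → US | Ucc | c | e.
U: inherits non-unit rules of {A, S, U} → US | USS | Ucc | c | ce | e.

S -> c | US; A -> c | e | US | Ucc; U -> c | e | US | ce | USS | Ucc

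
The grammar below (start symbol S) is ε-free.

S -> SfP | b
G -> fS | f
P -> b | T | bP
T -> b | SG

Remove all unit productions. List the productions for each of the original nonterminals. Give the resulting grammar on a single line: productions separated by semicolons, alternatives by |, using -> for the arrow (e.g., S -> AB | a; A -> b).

Unit productions: P->T.
Unit pairs (A ⇒* B via units): (P,T).
S: inherits non-unit rules of {S} → SfP | b.
G: inherits non-unit rules of {G} → f | fS.
P: inherits non-unit rules of {P, T} → SG | b | bP.
T: inherits non-unit rules of {T} → SG | b.

S -> b | SfP; G -> f | fS; P -> b | SG | bP; T -> b | SG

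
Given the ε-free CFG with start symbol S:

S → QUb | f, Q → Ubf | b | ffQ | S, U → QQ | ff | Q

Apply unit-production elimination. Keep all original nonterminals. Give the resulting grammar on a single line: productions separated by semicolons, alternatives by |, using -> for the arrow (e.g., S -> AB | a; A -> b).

S -> f | QUb; Q -> b | f | QUb | Ubf | ffQ; U -> b | f | QQ | ff | QUb | Ubf | ffQ

Unit productions: Q->S, U->Q.
Unit pairs (A ⇒* B via units): (Q,S), (U,Q), (U,S).
S: inherits non-unit rules of {S} → QUb | f.
Q: inherits non-unit rules of {Q, S} → QUb | Ubf | b | f | ffQ.
U: inherits non-unit rules of {Q, S, U} → QQ | QUb | Ubf | b | f | ff | ffQ.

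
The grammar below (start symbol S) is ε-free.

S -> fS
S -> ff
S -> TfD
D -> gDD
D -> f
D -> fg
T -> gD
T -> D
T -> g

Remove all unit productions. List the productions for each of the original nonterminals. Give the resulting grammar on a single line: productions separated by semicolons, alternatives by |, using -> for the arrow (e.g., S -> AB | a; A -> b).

S -> fS | ff | TfD; D -> f | fg | gDD; T -> f | g | fg | gD | gDD

Unit productions: T->D.
Unit pairs (A ⇒* B via units): (T,D).
S: inherits non-unit rules of {S} → TfD | fS | ff.
D: inherits non-unit rules of {D} → f | fg | gDD.
T: inherits non-unit rules of {D, T} → f | fg | g | gD | gDD.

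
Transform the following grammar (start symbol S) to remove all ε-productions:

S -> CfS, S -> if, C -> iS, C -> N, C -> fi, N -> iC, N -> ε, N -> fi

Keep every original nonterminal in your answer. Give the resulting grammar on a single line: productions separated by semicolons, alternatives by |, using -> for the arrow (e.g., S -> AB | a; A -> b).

S -> fS | if | CfS; C -> N | fi | iS; N -> i | fi | iC

Nullable set: {C, N}.
S -> CfS: C nullable, giving CfS | fS.
C -> N: N nullable, giving N.
Drop N -> ε.
N -> iC: C nullable, giving i | iC.
Unchanged (no nullable symbols): S -> if; C -> fi; C -> iS; N -> fi.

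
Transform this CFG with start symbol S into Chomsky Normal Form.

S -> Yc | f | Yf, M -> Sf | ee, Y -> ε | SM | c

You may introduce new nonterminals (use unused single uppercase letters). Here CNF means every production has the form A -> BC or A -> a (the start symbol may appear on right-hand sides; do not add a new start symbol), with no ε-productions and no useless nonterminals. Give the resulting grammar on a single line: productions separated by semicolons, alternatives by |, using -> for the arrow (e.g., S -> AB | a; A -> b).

S -> c | f | YA | YC; A -> f; B -> e; C -> c; M -> BB | SA; Y -> c | SM

Nullable: {Y}; after ε-elimination: S -> c | f | Yc | Yf; M -> Sf | ee; Y -> c | SM.
No unit productions to eliminate.
TERM: introduce C -> c, B -> e, A -> f and substitute in every rule of length ≥2.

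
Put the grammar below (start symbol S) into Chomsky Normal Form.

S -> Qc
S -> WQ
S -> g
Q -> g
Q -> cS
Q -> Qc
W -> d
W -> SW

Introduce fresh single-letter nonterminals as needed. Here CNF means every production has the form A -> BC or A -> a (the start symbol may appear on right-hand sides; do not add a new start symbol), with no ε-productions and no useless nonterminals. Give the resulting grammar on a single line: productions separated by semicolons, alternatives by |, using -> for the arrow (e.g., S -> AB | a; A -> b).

No ε-productions.
No unit productions to eliminate.
TERM: introduce A -> c and substitute in every rule of length ≥2.

S -> g | QA | WQ; A -> c; Q -> g | AS | QA; W -> d | SW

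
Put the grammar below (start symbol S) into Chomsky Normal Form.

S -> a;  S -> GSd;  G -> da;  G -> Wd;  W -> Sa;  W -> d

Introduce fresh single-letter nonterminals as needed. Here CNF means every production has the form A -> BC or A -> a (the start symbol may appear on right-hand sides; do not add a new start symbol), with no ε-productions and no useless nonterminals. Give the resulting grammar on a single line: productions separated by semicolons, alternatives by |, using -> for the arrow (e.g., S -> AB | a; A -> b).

S -> a | GC; A -> d; B -> a; C -> SA; G -> AB | WA; W -> d | SB

No ε-productions.
No unit productions to eliminate.
TERM: introduce B -> a, A -> d and substitute in every rule of length ≥2.
BIN: S -> GSA becomes S -> GC, C -> SA.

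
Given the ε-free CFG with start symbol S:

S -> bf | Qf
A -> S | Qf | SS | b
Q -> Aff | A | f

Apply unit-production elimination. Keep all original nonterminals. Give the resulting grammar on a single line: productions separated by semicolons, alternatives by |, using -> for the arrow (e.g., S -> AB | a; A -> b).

Unit productions: A->S, Q->A.
Unit pairs (A ⇒* B via units): (A,S), (Q,A), (Q,S).
S: inherits non-unit rules of {S} → Qf | bf.
A: inherits non-unit rules of {A, S} → Qf | SS | b | bf.
Q: inherits non-unit rules of {A, Q, S} → Aff | Qf | SS | b | bf | f.

S -> Qf | bf; A -> b | Qf | SS | bf; Q -> b | f | Qf | SS | bf | Aff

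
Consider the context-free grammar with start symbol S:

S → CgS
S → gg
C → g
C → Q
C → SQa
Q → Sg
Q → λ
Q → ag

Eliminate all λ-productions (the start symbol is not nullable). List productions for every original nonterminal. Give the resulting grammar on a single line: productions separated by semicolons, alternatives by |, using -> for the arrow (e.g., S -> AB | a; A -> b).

Nullable set: {C, Q}.
S -> CgS: C nullable, giving CgS | gS.
C -> Q: Q nullable, giving Q.
C -> SQa: Q nullable, giving SQa | Sa.
Drop Q -> λ.
Unchanged (no nullable symbols): S -> gg; C -> g; Q -> Sg; Q -> ag.

S -> gS | gg | CgS; C -> Q | g | Sa | SQa; Q -> Sg | ag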